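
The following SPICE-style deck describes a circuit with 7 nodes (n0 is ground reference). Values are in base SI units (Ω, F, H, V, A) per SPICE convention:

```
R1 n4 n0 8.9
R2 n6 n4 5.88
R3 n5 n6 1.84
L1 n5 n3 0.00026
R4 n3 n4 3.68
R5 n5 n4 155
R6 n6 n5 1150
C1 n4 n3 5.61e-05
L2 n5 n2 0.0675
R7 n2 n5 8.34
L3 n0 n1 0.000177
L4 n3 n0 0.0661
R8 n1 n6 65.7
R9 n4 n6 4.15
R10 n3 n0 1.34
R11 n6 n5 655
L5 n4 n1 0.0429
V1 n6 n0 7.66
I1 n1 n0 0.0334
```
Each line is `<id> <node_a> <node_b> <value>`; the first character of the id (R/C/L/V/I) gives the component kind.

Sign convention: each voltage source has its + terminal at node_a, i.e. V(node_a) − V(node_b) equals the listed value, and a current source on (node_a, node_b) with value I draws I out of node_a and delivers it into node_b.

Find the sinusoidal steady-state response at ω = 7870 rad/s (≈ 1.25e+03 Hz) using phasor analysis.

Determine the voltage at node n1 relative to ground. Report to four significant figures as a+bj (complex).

0.02134+0.1100j V

MNA unknowns: 6 node voltages V₁..V_6 plus 1 source current (V1)
R1: Y=0.1124+0.000j on G[4,0]
R2: Y=0.1701+0.000j on G[6,4]
R3: Y=0.5435+0.000j on G[5,6]
L1: Y=0.000-0.4887j on G[5,3]
R4: Y=0.2717+0.000j on G[3,4]
R5: Y=0.006452+0.000j on G[5,4]
R6: Y=0.0008696+0.000j on G[6,5]
C1: Y=0.000+0.4415j on G[4,3]
L2: Y=0.000-0.001882j on G[5,2]
R7: Y=0.1199+0.000j on G[2,5]
L3: Y=0.000-0.7179j on G[0,1]
L4: Y=0.000-0.001922j on G[3,0]
R8: Y=0.01522+0.000j on G[1,6]
R9: Y=0.2410+0.000j on G[4,6]
R10: Y=0.7463+0.000j on G[3,0]
R11: Y=0.001527+0.000j on G[6,5]
L5: Y=0.000-0.002962j on G[4,1]
V1: row V6−V0=7.66, i_V1 at 6,0
I1: z[1]−=0.0334, z[0]+=0.0334
solve → V1=0.02134+0.1100j, V2=5.180+2.097j, V3=2.795-0.6658j, V4=4.627-1.201j, V5=5.180+2.097j, V6=7.660+0.000j
aux → i_V1=-2.717+0.6525j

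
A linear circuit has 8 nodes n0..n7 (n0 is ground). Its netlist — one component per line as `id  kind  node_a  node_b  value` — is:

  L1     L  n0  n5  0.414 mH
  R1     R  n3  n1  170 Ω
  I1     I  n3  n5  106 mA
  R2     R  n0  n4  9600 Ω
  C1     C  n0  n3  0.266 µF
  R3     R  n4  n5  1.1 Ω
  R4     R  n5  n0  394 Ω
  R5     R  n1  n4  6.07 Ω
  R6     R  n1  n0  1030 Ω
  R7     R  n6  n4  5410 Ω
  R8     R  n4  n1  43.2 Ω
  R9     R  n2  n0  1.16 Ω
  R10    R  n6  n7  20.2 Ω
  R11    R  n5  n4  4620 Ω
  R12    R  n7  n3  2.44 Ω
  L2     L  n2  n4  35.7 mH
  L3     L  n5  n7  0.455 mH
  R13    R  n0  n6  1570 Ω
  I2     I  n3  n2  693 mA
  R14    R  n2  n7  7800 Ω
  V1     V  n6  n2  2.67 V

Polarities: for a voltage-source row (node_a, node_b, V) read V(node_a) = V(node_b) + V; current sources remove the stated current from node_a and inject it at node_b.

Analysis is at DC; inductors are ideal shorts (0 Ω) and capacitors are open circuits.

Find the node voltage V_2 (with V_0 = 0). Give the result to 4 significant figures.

0.2998 V

Element admittances at DC:
  L1: short n0↔n5 (DC inductor)
  Y(R1) = 0.005882 S between n3,n1
  I1: injects 0.106 A into n5 (from n3)
  Y(R2) = 0.0001042 S between n0,n4
  Y(C1) = 0.000 S between n0,n3
  Y(R3) = 0.9091 S between n4,n5
  Y(R4) = 0.002538 S between n5,n0
  Y(R5) = 0.1647 S between n1,n4
  Y(R6) = 0.0009709 S between n1,n0
  Y(R7) = 0.0001848 S between n6,n4
  Y(R8) = 0.02315 S between n4,n1
  Y(R9) = 0.8621 S between n2,n0
  Y(R10) = 0.04950 S between n6,n7
  Y(R11) = 0.0002165 S between n5,n4
  Y(R12) = 0.4098 S between n7,n3
  L2: short n2↔n4 (DC inductor)
  L3: short n5↔n7 (DC inductor)
  Y(R13) = 0.0006369 S between n0,n6
  I2: injects 0.693 A into n2 (from n3)
  Y(R14) = 0.0001282 S between n2,n7
  V1: constraint V(n6)−V(n2) = 2.67
Assemble and solve the 11×11 MNA system:
  V(n1)=0.2313  V(n2)=0.2998  V(n3)=-1.919  V(n4)=0.2998  V(n5)=0.000  V(n6)=2.970  V(n7)=0.000
  i(L1)=0.2606  i(L2)=0.2851  i(L3)=0.6393  i(V1)=-0.1494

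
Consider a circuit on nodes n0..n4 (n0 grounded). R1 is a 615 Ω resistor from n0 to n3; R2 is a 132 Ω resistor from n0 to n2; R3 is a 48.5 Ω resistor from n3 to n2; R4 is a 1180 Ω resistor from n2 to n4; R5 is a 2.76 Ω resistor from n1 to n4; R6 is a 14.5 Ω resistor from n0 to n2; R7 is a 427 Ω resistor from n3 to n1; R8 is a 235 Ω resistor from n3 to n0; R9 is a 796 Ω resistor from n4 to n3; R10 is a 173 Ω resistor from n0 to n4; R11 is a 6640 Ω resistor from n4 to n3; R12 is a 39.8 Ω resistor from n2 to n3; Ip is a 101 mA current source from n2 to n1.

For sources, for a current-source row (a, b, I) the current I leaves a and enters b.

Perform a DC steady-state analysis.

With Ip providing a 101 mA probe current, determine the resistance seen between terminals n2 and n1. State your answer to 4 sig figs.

R_eq = 104.9 Ω

Element admittances at DC:
  Y(R1) = 0.001626 S between n0,n3
  Y(R2) = 0.007576 S between n0,n2
  Y(R3) = 0.02062 S between n3,n2
  Y(R4) = 0.0008475 S between n2,n4
  Y(R5) = 0.3623 S between n1,n4
  Y(R6) = 0.06897 S between n0,n2
  Y(R7) = 0.002342 S between n3,n1
  Y(R8) = 0.004255 S between n3,n0
  Y(R9) = 0.001256 S between n4,n3
  Y(R10) = 0.005780 S between n0,n4
  Y(R11) = 0.0001506 S between n4,n3
  Y(R12) = 0.02513 S between n2,n3
  Ip: injects 0.101 A into n1 (from n2)
Assemble and solve the 4×4 MNA system:
  V(n1)=9.861  V(n2)=-0.7328  V(n3)=0.05676  V(n4)=9.645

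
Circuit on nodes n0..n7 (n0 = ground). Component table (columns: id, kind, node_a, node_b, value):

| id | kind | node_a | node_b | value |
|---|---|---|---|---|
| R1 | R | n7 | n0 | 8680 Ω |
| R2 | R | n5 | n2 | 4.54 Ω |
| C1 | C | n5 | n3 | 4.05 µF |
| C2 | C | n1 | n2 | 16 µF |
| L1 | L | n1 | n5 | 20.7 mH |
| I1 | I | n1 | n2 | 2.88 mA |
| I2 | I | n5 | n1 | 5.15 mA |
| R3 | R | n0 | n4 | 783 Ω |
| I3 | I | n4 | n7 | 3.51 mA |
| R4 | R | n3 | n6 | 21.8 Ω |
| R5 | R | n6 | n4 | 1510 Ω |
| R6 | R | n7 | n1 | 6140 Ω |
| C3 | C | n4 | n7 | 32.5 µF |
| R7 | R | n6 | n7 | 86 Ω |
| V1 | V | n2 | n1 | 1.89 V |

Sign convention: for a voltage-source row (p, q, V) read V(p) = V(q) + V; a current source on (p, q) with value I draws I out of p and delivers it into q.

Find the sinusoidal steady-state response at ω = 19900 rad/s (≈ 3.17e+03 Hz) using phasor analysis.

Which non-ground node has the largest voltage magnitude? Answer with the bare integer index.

Element admittances at ω=19900 rad/s:
  Y(R1) = 0.0001152+0.000j S between n7,n0
  Y(R2) = 0.2203+0.000j S between n5,n2
  Y(C1) = 0.000+0.08059j S between n5,n3
  Y(C2) = 0.000+0.3184j S between n1,n2
  Y(L1) = 0.000-0.002428j S between n1,n5
  I1: injects 0.00288 A into n2 (from n1)
  I2: injects 0.00515 A into n1 (from n5)
  Y(R3) = 0.001277+0.000j S between n0,n4
  I3: injects 0.00351 A into n7 (from n4)
  Y(R4) = 0.04587+0.000j S between n3,n6
  Y(R5) = 0.0006623+0.000j S between n6,n4
  Y(R6) = 0.0001629+0.000j S between n7,n1
  Y(C3) = 0.000+0.6467j S between n4,n7
  Y(R7) = 0.01163+0.000j S between n6,n7
  V1: constraint V(n2)−V(n1) = 1.89
Assemble and solve the 8×8 MNA system:
  V(n1)=-1.834-0.02851j  V(n2)=0.05583-0.02851j  V(n3)=0.03082-0.004268j  V(n4)=-4.796e-07+0.0004470j  V(n5)=0.03087-0.007975j  V(n6)=0.02431-0.004352j  V(n7)=5.317e-06-0.004955j
  i(V1)=-0.002619-0.5973j

1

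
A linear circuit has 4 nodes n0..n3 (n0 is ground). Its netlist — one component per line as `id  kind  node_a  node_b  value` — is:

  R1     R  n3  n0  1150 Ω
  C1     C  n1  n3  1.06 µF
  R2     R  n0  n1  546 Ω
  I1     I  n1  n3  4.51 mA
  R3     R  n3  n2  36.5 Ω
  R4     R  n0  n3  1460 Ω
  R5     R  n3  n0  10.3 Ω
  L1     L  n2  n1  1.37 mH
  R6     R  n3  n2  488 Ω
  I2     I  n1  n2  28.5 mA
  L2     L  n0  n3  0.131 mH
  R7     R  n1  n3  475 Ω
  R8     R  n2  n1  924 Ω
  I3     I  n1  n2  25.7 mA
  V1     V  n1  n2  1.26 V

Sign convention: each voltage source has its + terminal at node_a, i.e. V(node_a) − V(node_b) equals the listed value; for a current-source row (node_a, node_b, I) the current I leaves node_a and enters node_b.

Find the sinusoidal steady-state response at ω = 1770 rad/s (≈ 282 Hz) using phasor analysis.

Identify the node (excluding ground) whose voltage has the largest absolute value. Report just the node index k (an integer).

1

Element admittances at ω=1770 rad/s:
  Y(R1) = 0.0008696+0.000j S between n3,n0
  Y(C1) = 0.000+0.001876j S between n1,n3
  Y(R2) = 0.001832+0.000j S between n0,n1
  I1: injects 0.00451 A into n3 (from n1)
  Y(R3) = 0.02740+0.000j S between n3,n2
  Y(R4) = 0.0006849+0.000j S between n0,n3
  Y(R5) = 0.09709+0.000j S between n3,n0
  Y(L1) = 0.000-0.4124j S between n2,n1
  Y(R6) = 0.002049+0.000j S between n3,n2
  I2: injects 0.0285 A into n2 (from n1)
  Y(L2) = 0.000-4.313j S between n0,n3
  Y(R7) = 0.002105+0.000j S between n1,n3
  Y(R8) = 0.001082+0.000j S between n2,n1
  I3: injects 0.0257 A into n2 (from n1)
  V1: constraint V(n1)−V(n2) = 1.26
Assemble and solve the 4×4 MNA system:
  V(n1)=0.9732-0.05509j  V(n2)=-0.2868-0.05509j  V(n3)=-3.283e-05-0.0004125j
  i(V1)=-0.06401+0.5180j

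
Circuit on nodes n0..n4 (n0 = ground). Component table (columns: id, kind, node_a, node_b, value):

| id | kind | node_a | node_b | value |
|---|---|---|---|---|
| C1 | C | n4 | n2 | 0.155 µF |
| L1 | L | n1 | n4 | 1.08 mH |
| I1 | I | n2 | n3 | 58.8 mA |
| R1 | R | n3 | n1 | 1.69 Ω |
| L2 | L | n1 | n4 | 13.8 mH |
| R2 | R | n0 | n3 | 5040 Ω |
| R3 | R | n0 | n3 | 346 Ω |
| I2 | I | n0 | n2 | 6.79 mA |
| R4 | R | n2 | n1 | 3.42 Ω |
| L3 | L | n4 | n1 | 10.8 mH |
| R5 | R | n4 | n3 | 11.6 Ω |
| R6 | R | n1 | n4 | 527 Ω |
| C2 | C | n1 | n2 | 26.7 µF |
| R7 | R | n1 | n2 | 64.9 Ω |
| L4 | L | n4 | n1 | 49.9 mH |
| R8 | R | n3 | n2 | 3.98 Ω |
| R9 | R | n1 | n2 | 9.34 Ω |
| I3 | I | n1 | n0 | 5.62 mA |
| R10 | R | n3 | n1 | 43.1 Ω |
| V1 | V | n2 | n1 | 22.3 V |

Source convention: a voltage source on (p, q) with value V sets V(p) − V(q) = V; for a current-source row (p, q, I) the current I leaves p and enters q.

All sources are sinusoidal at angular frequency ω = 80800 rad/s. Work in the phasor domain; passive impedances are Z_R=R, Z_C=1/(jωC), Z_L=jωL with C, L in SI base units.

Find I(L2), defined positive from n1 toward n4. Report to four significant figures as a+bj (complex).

Element admittances at ω=80800 rad/s:
  Y(C1) = 0.000+0.01252j S between n4,n2
  Y(L1) = 0.000-0.01146j S between n1,n4
  I1: injects 0.0588 A into n3 (from n2)
  Y(R1) = 0.5917+0.000j S between n3,n1
  Y(L2) = 0.000-0.0008968j S between n1,n4
  Y(R2) = 0.0001984+0.000j S between n0,n3
  Y(R3) = 0.002890+0.000j S between n0,n3
  I2: injects 0.00679 A into n2 (from n0)
  Y(R4) = 0.2924+0.000j S between n2,n1
  Y(L3) = 0.000-0.001146j S between n4,n1
  Y(R5) = 0.08621+0.000j S between n4,n3
  Y(R6) = 0.001898+0.000j S between n1,n4
  Y(C2) = 0.000+2.157j S between n1,n2
  Y(R7) = 0.01541+0.000j S between n1,n2
  Y(L4) = 0.000-0.0002480j S between n4,n1
  Y(R8) = 0.2513+0.000j S between n3,n2
  Y(R9) = 0.1071+0.000j S between n1,n2
  I3: injects 0.00562 A into n0 (from n1)
  Y(R10) = 0.02320+0.000j S between n3,n1
  V1: constraint V(n2)−V(n1) = 22.3
Assemble and solve the 5×5 MNA system:
  V(n1)=-6.137-0.3236j  V(n2)=16.16-0.3236j  V(n3)=0.3788+0.000j  V(n4)=0.1887+3.251j
  i(V1)=-13.31-48.23j

-0.003206+0.005674j A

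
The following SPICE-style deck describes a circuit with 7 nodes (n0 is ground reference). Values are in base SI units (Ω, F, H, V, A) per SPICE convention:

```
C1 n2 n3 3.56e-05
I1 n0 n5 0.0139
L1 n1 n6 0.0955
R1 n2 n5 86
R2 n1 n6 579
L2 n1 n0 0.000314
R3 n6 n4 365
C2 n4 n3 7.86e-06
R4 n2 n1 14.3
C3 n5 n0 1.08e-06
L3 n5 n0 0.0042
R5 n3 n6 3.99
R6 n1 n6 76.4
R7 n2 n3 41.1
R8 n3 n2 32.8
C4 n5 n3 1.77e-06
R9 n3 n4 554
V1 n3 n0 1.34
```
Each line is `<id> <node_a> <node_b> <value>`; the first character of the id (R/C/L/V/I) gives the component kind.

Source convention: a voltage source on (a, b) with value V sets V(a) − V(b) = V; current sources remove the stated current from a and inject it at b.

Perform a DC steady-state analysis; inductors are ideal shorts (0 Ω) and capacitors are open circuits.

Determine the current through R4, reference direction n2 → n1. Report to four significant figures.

MNA unknowns: 6 node voltages V₁..V_6 plus 4 source currents (L1, L2, L3, V1)
C1: Y=0.000 on G[2,3]
I1: z[0]−=0.0139, z[5]+=0.0139
L1: row V1−V6=0, i_L1 at 1,6
R1: Y=0.01163 on G[2,5]
R2: Y=0.001727 on G[1,6]
L2: row V1−V0=0, i_L2 at 1,0
R3: Y=0.002740 on G[6,4]
C2: Y=0.000 on G[4,3]
R4: Y=0.06993 on G[2,1]
C3: Y=0.000 on G[5,0]
L3: row V5−V0=0, i_L3 at 5,0
R5: Y=0.2506 on G[3,6]
R6: Y=0.01309 on G[1,6]
R7: Y=0.02433 on G[2,3]
R8: Y=0.03049 on G[3,2]
C4: Y=0.000 on G[5,3]
R9: Y=0.001805 on G[3,4]
V1: row V3−V0=1.34, i_V1 at 3,0
solve → V1=0.000, V2=0.5386, V3=1.340, V4=0.5322, V5=0.000, V6=0.000
aux → i_L1=-0.3373, i_L2=0.3750, i_L3=0.02016, i_V1=-0.3812

0.03767 A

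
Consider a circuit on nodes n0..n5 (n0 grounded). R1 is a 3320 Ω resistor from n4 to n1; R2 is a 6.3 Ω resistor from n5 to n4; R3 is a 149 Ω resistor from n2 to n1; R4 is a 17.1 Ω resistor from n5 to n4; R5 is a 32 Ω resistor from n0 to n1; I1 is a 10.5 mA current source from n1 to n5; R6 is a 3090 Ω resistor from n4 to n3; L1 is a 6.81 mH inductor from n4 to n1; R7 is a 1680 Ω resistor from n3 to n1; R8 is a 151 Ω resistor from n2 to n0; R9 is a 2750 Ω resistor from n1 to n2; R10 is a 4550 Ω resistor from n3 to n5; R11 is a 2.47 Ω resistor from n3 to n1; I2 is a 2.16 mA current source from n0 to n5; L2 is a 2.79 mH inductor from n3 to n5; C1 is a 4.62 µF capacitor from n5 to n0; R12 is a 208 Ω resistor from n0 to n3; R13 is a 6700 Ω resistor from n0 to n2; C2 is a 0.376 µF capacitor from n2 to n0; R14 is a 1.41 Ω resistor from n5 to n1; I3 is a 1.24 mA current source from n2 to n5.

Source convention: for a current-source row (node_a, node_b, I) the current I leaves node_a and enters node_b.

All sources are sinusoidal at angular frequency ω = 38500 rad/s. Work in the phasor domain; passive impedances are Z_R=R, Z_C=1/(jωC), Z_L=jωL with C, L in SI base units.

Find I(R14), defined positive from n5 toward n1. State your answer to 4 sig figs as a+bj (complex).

0.01048-0.0008847j A

Element admittances at ω=38500 rad/s:
  Y(R1) = 0.0003012+0.000j S between n4,n1
  Y(R2) = 0.1587+0.000j S between n5,n4
  Y(R3) = 0.006711+0.000j S between n2,n1
  Y(R4) = 0.05848+0.000j S between n5,n4
  Y(R5) = 0.03125+0.000j S between n0,n1
  I1: injects 0.0105 A into n5 (from n1)
  Y(R6) = 0.0003236+0.000j S between n4,n3
  Y(L1) = 0.000-0.003814j S between n4,n1
  Y(R7) = 0.0005952+0.000j S between n3,n1
  Y(R8) = 0.006623+0.000j S between n2,n0
  Y(R9) = 0.0003636+0.000j S between n1,n2
  Y(R10) = 0.0002198+0.000j S between n3,n5
  Y(R11) = 0.4049+0.000j S between n3,n1
  I2: injects 0.00216 A into n5 (from n0)
  Y(L2) = 0.000-0.009310j S between n3,n5
  Y(C1) = 0.000+0.1779j S between n5,n0
  Y(R12) = 0.004808+0.000j S between n0,n3
  Y(R13) = 0.0001493+0.000j S between n0,n2
  Y(C2) = 0.000+0.01448j S between n2,n0
  Y(R14) = 0.7092+0.000j S between n5,n1
  I3: injects 0.00124 A into n5 (from n2)
Assemble and solve the 5×5 MNA system:
  V(n1)=-0.008709-0.01801j  V(n2)=-0.04951+0.04256j  V(n3)=-0.008614-0.01813j  V(n4)=0.006038-0.01899j  V(n5)=0.006063-0.01926j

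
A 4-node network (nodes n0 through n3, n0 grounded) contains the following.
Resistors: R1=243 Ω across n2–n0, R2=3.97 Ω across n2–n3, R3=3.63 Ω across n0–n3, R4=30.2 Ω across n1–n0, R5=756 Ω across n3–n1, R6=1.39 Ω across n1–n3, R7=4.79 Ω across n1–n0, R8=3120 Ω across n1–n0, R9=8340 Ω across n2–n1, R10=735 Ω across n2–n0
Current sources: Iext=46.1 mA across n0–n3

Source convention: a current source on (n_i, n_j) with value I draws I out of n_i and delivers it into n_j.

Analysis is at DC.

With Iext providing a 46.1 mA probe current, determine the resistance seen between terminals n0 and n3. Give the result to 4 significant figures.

Element admittances at DC:
  Y(R1) = 0.004115 S between n2,n0
  Y(R2) = 0.2519 S between n2,n3
  Y(R3) = 0.2755 S between n0,n3
  Y(R4) = 0.03311 S between n1,n0
  Y(R5) = 0.001323 S between n3,n1
  Y(R6) = 0.7194 S between n1,n3
  Y(R7) = 0.2088 S between n1,n0
  Y(R8) = 0.0003205 S between n1,n0
  Y(R9) = 0.0001199 S between n2,n1
  Y(R10) = 0.001361 S between n2,n0
  Iext: injects 0.0461 A into n3 (from n0)
Assemble and solve the 3×3 MNA system:
  V(n1)=0.07467  V(n2)=0.09762  V(n3)=0.09976

R_eq = 2.164 Ω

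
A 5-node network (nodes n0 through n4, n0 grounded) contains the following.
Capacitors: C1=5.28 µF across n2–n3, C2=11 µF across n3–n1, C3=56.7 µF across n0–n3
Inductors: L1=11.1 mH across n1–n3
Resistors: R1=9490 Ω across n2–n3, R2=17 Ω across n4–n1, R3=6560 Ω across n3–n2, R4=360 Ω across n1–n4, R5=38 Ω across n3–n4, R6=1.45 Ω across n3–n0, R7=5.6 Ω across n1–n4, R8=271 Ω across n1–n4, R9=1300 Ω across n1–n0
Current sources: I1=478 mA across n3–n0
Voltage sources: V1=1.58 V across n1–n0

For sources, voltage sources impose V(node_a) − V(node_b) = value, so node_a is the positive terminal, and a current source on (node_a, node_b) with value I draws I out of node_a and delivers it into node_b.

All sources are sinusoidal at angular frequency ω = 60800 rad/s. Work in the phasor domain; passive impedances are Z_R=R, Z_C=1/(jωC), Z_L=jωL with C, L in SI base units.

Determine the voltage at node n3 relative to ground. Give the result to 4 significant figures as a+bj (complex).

Apply KCL at each of the 4 non-ground nodes and solve the resulting linear system.
Node n1: branches {L1, R2, R4, C2, R7, R8, R9, V1} → V_1 = 1.580+0.000j
Node n2: branches {C1, R1, R3} → V_2 = 0.2307+0.1471j
Node n3: branches {C1, L1, R1, R3, C2, I1, R5, R6, C3} → V_3 = 0.2307+0.1471j
Node n4: branches {R2, R4, R5, R7, R8} → V_4 = 1.449+0.01432j
Source currents: i(V1)=-0.1314-0.8969j

0.2307+0.1471j V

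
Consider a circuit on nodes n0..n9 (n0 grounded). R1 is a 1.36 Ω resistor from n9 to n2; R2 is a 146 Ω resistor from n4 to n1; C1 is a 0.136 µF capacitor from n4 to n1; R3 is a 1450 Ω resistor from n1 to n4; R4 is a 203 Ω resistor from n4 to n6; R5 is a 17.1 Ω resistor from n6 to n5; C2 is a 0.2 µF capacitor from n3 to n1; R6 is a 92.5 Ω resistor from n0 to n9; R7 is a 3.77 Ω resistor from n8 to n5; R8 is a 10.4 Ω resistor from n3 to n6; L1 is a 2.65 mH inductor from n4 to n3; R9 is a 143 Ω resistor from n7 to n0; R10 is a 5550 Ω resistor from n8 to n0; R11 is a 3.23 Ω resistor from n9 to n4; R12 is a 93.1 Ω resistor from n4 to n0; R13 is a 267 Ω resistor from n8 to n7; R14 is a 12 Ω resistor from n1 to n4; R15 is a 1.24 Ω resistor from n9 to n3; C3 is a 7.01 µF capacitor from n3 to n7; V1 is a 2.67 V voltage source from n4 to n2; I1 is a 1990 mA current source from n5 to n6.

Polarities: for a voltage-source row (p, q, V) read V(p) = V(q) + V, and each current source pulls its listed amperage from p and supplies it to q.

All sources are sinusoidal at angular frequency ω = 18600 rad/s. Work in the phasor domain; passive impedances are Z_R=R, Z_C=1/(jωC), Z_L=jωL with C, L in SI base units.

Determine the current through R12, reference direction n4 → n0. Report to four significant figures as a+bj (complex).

0.01465-0.001880j A

Apply KCL at each of the 9 non-ground nodes and solve the resulting linear system.
Node n1: branches {R2, C1, R3, C2, R14} → V_1 = 1.361-0.2504j
Node n2: branches {R1, V1} → V_2 = -1.306-0.1750j
Node n3: branches {C2, R8, L1, R15, C3} → V_3 = -0.4802-0.2486j
Node n4: branches {R2, C1, R3, R4, L1, R11, R12, R14, V1} → V_4 = 1.364-0.1750j
Node n5: branches {R5, R7, I1} → V_5 = -31.21-0.1685j
Node n6: branches {R4, R5, R8, I1} → V_6 = 0.7847-0.2170j
Node n7: branches {R9, R13, C3} → V_7 = -0.5334+0.5912j
Node n8: branches {R7, R10, R13} → V_8 = -30.77-0.1578j
Node n9: branches {R1, R6, R11, R15} → V_9 = -0.4971-0.2059j
Source currents: i(V1)=-0.5951+0.02268j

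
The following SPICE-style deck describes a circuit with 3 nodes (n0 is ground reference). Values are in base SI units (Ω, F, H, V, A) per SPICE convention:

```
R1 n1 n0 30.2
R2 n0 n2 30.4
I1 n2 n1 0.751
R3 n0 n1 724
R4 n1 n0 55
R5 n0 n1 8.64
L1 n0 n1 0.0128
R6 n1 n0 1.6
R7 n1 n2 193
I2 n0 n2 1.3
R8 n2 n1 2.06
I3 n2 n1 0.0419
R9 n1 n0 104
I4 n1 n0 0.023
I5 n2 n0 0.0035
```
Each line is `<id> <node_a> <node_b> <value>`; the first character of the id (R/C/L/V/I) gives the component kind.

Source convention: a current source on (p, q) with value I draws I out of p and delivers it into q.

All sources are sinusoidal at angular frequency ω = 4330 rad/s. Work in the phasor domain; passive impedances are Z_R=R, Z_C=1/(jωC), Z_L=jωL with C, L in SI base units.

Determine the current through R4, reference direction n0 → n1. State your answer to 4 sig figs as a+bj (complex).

-0.02707-0.0005856j A

MNA unknowns: 2 node voltages V₁..V_2
R1: Y=0.03311+0.000j on G[1,0]
R2: Y=0.03289+0.000j on G[0,2]
I1: z[2]−=0.751, z[1]+=0.751
R3: Y=0.001381+0.000j on G[0,1]
R4: Y=0.01818+0.000j on G[1,0]
R5: Y=0.1157+0.000j on G[0,1]
L1: Y=0.000-0.01804j on G[0,1]
R6: Y=0.6250+0.000j on G[1,0]
R7: Y=0.005181+0.000j on G[1,2]
I2: z[0]−=1.3, z[2]+=1.3
R8: Y=0.4854+0.000j on G[2,1]
I3: z[2]−=0.0419, z[1]+=0.0419
R9: Y=0.009615+0.000j on G[1,0]
I4: z[1]−=0.023, z[0]+=0.023
I5: z[2]−=0.0035, z[0]+=0.0035
solve → V1=1.489+0.03221j, V2=2.357+0.03019j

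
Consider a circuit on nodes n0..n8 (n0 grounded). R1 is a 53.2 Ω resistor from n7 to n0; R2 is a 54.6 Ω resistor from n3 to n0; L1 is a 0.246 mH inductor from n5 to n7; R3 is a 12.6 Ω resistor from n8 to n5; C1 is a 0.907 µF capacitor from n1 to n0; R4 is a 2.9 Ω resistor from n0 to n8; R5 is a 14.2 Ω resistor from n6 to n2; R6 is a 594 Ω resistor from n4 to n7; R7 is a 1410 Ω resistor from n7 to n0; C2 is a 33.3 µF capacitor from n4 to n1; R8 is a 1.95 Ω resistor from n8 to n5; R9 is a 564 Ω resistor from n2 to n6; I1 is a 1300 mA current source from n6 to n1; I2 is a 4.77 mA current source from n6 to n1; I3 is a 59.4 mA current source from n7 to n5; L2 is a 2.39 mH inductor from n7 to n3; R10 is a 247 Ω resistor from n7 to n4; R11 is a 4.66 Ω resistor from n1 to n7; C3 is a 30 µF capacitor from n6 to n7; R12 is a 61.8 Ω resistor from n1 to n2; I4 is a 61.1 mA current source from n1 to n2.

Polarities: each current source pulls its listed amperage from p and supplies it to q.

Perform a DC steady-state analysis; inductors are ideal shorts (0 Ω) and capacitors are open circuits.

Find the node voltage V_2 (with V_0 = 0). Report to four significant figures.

-76.86 V

Apply KCL at each of the 8 non-ground nodes and solve the resulting linear system.
Node n1: branches {C1, C2, I1, I2, R11, R12, I4} → V_1 = 0.000
Node n2: branches {R5, R9, R12, I4} → V_2 = -76.86
Node n3: branches {R2, L2} → V_3 = 0.000
Node n4: branches {R6, C2, R10} → V_4 = 0.000
Node n5: branches {L1, R3, R8, I3} → V_5 = 0.000
Node n6: branches {R5, R9, I1, I2, C3} → V_6 = -94.93
Node n7: branches {R1, L1, R6, R7, I3, L2, R10, R11, C3} → V_7 = 0.000
Node n8: branches {R3, R4, R8} → V_8 = 0.000
Source currents: i(L1)=0.05940, i(L2)=0.000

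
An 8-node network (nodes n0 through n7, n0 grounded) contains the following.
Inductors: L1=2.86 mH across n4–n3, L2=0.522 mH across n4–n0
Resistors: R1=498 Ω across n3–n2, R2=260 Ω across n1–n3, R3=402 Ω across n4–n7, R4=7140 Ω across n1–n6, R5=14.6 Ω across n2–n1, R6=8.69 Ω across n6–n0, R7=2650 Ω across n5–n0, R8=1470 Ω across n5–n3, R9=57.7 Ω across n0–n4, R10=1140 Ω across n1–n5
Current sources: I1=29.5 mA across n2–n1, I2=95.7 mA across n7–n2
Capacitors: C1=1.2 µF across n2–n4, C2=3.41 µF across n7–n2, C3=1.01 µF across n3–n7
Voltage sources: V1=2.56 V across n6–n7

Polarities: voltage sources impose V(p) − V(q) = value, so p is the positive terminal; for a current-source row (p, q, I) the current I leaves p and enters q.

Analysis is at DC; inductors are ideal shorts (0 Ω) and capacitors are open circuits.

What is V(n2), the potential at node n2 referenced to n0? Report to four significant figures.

15.13 V

Element admittances at DC:
  L1: short n4↔n3 (DC inductor)
  Y(R1) = 0.002008 S between n3,n2
  I1: injects 0.0295 A into n1 (from n2)
  Y(R2) = 0.003846 S between n1,n3
  Y(R3) = 0.002488 S between n4,n7
  Y(R4) = 0.0001401 S between n1,n6
  Y(C1) = 0.000 S between n2,n4
  Y(R5) = 0.06849 S between n2,n1
  Y(R6) = 0.1151 S between n6,n0
  Y(C2) = 0.000 S between n7,n2
  Y(C3) = 0.000 S between n3,n7
  I2: injects 0.0957 A into n2 (from n7)
  Y(R7) = 0.0003774 S between n5,n0
  Y(R8) = 0.0006803 S between n5,n3
  Y(R9) = 0.01733 S between n0,n4
  L2: short n4↔n0 (DC inductor)
  Y(R10) = 0.0008772 S between n1,n5
  V1: constraint V(n6)−V(n7) = 2.56
Assemble and solve the 10×10 MNA system:
  V(n1)=14.60  V(n2)=15.13  V(n3)=0.000  V(n4)=0.000  V(n5)=6.621  V(n6)=-0.7416  V(n7)=-3.302
  i(L1)=-0.09105  i(L2)=0.08284  i(V1)=0.08749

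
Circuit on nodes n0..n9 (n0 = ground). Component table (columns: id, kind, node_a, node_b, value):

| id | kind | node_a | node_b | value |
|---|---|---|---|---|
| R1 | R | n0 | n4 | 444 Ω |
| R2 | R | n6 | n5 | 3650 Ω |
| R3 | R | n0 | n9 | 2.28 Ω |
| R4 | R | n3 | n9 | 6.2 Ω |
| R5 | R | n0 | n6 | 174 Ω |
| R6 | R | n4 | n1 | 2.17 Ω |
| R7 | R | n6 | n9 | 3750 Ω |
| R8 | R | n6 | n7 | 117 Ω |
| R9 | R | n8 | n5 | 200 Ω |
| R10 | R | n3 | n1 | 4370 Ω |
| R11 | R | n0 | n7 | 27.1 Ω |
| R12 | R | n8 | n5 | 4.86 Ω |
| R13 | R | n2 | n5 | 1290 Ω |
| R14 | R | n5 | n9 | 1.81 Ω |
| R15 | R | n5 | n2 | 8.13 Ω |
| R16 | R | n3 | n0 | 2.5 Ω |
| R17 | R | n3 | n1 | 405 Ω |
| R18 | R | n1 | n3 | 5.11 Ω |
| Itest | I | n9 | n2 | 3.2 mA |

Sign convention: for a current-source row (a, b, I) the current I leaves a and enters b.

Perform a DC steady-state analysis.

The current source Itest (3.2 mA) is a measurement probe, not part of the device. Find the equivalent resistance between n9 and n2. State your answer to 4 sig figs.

Element admittances at DC:
  Y(R1) = 0.002252 S between n0,n4
  Y(R2) = 0.0002740 S between n6,n5
  Y(R3) = 0.4386 S between n0,n9
  Y(R4) = 0.1613 S between n3,n9
  Y(R5) = 0.005747 S between n0,n6
  Y(R6) = 0.4608 S between n4,n1
  Y(R7) = 0.0002667 S between n6,n9
  Y(R8) = 0.008547 S between n6,n7
  Y(R9) = 0.005000 S between n8,n5
  Y(R10) = 0.0002288 S between n3,n1
  Y(R11) = 0.03690 S between n0,n7
  Y(R12) = 0.2058 S between n8,n5
  Y(R13) = 0.0007752 S between n2,n5
  Y(R14) = 0.5525 S between n5,n9
  Y(R15) = 0.1230 S between n5,n2
  Y(R16) = 0.4000 S between n3,n0
  Y(R17) = 0.002469 S between n3,n1
  Y(R18) = 0.1957 S between n1,n3
  Itest: injects 0.0032 A into n2 (from n9)
Assemble and solve the 9×9 MNA system:
  V(n1)=-7.768e-07  V(n2)=0.03164  V(n3)=-7.856e-07  V(n4)=-7.731e-07  V(n5)=0.005786  V(n6)=0.0001198  V(n7)=2.253e-05  V(n8)=0.005786  V(n9)=-2.745e-06

R_eq = 9.888 Ω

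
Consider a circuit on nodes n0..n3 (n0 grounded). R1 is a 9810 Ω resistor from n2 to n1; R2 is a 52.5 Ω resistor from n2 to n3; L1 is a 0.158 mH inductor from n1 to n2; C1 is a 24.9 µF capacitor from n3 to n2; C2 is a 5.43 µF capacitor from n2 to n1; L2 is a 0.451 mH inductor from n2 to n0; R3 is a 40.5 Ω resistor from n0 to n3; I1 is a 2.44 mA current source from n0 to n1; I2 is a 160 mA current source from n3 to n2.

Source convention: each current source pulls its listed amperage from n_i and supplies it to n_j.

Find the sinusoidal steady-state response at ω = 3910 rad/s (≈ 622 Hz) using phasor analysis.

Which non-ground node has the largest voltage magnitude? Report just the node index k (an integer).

3

Apply KCL at each of the 3 non-ground nodes and solve the resulting linear system.
Node n1: branches {R1, L1, C2, I1} → V_1 = 0.06124+0.03043j
Node n2: branches {R1, R2, L1, C1, C2, L2, I2} → V_2 = 0.06124+0.02890j
Node n3: branches {R2, C1, R3, I2} → V_3 = -0.5650+1.407j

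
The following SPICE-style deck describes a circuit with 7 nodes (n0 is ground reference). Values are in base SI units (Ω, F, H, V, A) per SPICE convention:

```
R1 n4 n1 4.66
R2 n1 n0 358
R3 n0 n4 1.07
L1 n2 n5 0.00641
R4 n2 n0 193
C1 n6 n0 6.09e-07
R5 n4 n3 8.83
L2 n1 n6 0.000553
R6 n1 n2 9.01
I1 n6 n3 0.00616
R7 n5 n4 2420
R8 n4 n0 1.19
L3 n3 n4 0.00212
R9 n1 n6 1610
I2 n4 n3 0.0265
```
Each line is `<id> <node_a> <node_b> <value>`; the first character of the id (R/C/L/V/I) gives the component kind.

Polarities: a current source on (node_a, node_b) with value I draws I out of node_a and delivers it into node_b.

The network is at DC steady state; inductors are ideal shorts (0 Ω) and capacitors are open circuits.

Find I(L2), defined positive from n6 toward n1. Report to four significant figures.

Element admittances at DC:
  Y(R1) = 0.2146 S between n4,n1
  Y(R2) = 0.002793 S between n1,n0
  Y(R3) = 0.9346 S between n0,n4
  L1: short n2↔n5 (DC inductor)
  Y(R4) = 0.005181 S between n2,n0
  Y(C1) = 0.000 S between n6,n0
  Y(R5) = 0.1133 S between n4,n3
  L2: short n1↔n6 (DC inductor)
  Y(R6) = 0.1110 S between n1,n2
  I1: injects 0.00616 A into n3 (from n6)
  Y(R7) = 0.0004132 S between n5,n4
  Y(R8) = 0.8403 S between n4,n0
  L3: short n3↔n4 (DC inductor)
  Y(R9) = 0.0006211 S between n1,n6
  I2: injects 0.0265 A into n3 (from n4)
Assemble and solve the 9×9 MNA system:
  V(n1)=-0.02754  V(n2)=-0.02622  V(n3)=0.0001199  V(n4)=0.0001199  V(n5)=-0.02622  V(n6)=-0.02754
  i(L1)=-1.088e-05  i(L2)=0.006160  i(L3)=0.03266

-0.006160 A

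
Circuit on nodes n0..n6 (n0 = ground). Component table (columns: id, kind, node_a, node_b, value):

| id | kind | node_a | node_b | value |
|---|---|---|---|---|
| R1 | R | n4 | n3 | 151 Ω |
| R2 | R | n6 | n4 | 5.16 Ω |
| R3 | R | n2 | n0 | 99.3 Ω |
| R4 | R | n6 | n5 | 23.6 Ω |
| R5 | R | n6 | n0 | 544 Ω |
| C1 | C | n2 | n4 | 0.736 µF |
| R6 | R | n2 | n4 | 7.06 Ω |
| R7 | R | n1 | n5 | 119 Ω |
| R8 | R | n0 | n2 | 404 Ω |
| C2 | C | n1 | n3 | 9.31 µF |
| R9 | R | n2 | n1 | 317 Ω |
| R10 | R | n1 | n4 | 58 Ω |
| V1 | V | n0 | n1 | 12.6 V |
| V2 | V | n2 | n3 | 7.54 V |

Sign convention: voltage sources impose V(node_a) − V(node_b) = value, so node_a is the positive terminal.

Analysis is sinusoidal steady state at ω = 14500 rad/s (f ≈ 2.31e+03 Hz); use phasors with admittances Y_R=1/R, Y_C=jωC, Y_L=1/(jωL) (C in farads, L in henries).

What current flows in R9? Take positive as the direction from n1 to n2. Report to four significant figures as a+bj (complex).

-0.02314-0.002139j A

Element admittances at ω=14500 rad/s:
  Y(R1) = 0.006623+0.000j S between n4,n3
  Y(R2) = 0.1938+0.000j S between n6,n4
  Y(R3) = 0.01007+0.000j S between n2,n0
  Y(R4) = 0.04237+0.000j S between n6,n5
  Y(R5) = 0.001838+0.000j S between n6,n0
  Y(C1) = 0.000+0.01067j S between n2,n4
  Y(R6) = 0.1416+0.000j S between n2,n4
  Y(R7) = 0.008403+0.000j S between n1,n5
  Y(R8) = 0.002475+0.000j S between n0,n2
  Y(C2) = 0.000+0.1350j S between n1,n3
  Y(R9) = 0.003155+0.000j S between n2,n1
  Y(R10) = 0.01724+0.000j S between n1,n4
  V1: constraint V(n0)−V(n1) = 12.6
  V2: constraint V(n2)−V(n3) = 7.54
Assemble and solve the 8×8 MNA system:
  V(n1)=-12.60+0.000j  V(n2)=-5.263+0.6781j  V(n3)=-12.80+0.6781j  V(n4)=-6.509+0.6543j  V(n5)=-7.643+0.5222j  V(n6)=-6.660+0.6257j
  i(V1)=-0.07828+0.009658j  i(V2)=-0.1332-0.02731j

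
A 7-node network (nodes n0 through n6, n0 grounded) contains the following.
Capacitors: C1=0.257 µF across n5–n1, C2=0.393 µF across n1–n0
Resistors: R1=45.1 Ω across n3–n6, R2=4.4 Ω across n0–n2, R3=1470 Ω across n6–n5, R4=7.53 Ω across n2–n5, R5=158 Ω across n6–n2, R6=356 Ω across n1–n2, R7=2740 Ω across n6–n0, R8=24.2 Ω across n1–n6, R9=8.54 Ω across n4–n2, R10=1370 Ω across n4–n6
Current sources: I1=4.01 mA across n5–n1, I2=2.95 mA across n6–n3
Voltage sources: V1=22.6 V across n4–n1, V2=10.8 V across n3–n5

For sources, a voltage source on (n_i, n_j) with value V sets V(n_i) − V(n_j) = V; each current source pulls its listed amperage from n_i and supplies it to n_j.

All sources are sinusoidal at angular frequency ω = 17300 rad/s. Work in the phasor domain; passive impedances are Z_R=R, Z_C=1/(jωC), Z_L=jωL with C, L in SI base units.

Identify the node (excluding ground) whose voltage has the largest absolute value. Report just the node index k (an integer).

1

MNA unknowns: 6 node voltages V₁..V_6 plus 2 source currents (V1, V2)
C1: Y=0.000+0.004446j on G[5,1]
R1: Y=0.02217+0.000j on G[3,6]
R2: Y=0.2273+0.000j on G[0,2]
R3: Y=0.0006803+0.000j on G[6,5]
R4: Y=0.1328+0.000j on G[2,5]
R5: Y=0.006329+0.000j on G[6,2]
I1: z[5]−=0.00401, z[1]+=0.00401
R6: Y=0.002809+0.000j on G[1,2]
R7: Y=0.0003650+0.000j on G[6,0]
C2: Y=0.000+0.006799j on G[1,0]
I2: z[6]−=0.00295, z[3]+=0.00295
R8: Y=0.04132+0.000j on G[1,6]
R9: Y=0.1171+0.000j on G[4,2]
R10: Y=0.0007299+0.000j on G[4,6]
V1: row V4−V1=22.6, i_V1 at 4,1
V2: row V3−V5=10.8, i_V2 at 3,5
solve → V1=-18.34+1.926j, V2=0.07064+0.5466j, V3=8.076+0.2031j, V4=4.260+1.926j, V5=-2.724+0.2031j, V6=-8.101+1.245j
aux → i_V1=-0.4996-0.1621j, i_V2=-0.3557+0.02309j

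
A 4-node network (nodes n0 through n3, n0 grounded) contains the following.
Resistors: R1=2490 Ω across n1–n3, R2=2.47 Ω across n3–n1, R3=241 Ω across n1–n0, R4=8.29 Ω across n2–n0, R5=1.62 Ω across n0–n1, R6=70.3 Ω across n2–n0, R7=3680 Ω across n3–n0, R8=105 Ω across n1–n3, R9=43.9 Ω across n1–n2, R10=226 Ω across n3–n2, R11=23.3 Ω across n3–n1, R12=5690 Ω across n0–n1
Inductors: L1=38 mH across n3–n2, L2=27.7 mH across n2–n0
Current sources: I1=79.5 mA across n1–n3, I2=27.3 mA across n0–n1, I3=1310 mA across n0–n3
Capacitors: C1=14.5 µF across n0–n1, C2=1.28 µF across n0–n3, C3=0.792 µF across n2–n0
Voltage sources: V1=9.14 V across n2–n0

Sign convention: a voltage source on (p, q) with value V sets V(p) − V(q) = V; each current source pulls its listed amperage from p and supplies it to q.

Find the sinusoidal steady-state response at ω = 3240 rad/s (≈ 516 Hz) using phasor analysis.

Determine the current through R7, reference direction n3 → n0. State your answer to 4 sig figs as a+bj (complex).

Element admittances at ω=3240 rad/s:
  Y(R1) = 0.0004016+0.000j S between n1,n3
  Y(R2) = 0.4049+0.000j S between n3,n1
  Y(R3) = 0.004149+0.000j S between n1,n0
  Y(R4) = 0.1206+0.000j S between n2,n0
  Y(L1) = 0.000-0.008122j S between n3,n2
  Y(R5) = 0.6173+0.000j S between n0,n1
  Y(R6) = 0.01422+0.000j S between n2,n0
  I1: injects 0.0795 A into n3 (from n1)
  Y(R7) = 0.0002717+0.000j S between n3,n0
  Y(L2) = 0.000-0.01114j S between n2,n0
  Y(R8) = 0.009524+0.000j S between n1,n3
  Y(R9) = 0.02278+0.000j S between n1,n2
  Y(C1) = 0.000+0.04698j S between n0,n1
  Y(C2) = 0.000+0.004147j S between n0,n3
  Y(R10) = 0.004425+0.000j S between n3,n2
  Y(R11) = 0.04292+0.000j S between n3,n1
  Y(R12) = 0.0001757+0.000j S between n0,n1
  I2: injects 0.0273 A into n1 (from n0)
  I3: injects 1.31 A into n3 (from n0)
  Y(C3) = 0.000+0.002566j S between n2,n0
  V1: constraint V(n2)−V(n0) = 9.14
Assemble and solve the 4×4 MNA system:
  V(n1)=2.405-0.2541j  V(n2)=9.140+0.000j  V(n3)=5.476-0.3650j
  i(V1)=-1.405+0.1007j

0.001488-9.918e-05j A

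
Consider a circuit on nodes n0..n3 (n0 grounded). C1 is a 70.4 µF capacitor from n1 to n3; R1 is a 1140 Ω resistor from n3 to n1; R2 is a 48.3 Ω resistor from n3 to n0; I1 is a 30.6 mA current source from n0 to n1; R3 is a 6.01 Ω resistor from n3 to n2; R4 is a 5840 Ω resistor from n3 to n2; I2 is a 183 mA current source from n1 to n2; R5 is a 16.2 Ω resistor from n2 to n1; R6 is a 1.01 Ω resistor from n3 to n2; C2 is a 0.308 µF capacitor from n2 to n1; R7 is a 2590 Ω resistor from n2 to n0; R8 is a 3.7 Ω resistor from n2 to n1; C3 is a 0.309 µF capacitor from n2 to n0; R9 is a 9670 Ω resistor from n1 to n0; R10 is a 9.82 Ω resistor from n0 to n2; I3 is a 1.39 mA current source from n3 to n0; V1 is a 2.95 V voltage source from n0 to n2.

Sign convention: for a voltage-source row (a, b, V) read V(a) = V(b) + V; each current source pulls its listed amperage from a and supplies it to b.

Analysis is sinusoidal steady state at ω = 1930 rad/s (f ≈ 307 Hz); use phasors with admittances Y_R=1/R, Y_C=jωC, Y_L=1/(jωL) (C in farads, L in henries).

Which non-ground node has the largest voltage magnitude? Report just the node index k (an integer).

Element admittances at ω=1930 rad/s:
  Y(C1) = 0.000+0.1359j S between n1,n3
  Y(R1) = 0.0008772+0.000j S between n3,n1
  Y(R2) = 0.02070+0.000j S between n3,n0
  I1: injects 0.0306 A into n1 (from n0)
  Y(R3) = 0.1664+0.000j S between n3,n2
  Y(R4) = 0.0001712+0.000j S between n3,n2
  I2: injects 0.183 A into n2 (from n1)
  Y(R5) = 0.06173+0.000j S between n2,n1
  Y(R6) = 0.9901+0.000j S between n3,n2
  Y(C2) = 0.000+0.0005944j S between n2,n1
  Y(R7) = 0.0003861+0.000j S between n2,n0
  Y(R8) = 0.2703+0.000j S between n2,n1
  Y(C3) = 0.000+0.0005964j S between n2,n0
  Y(R9) = 0.0001034+0.000j S between n1,n0
  Y(R10) = 0.1018+0.000j S between n0,n2
  I3: injects 0.00139 A into n0 (from n3)
  V1: constraint V(n0)−V(n2) = 2.95
Assemble and solve the 4×4 MNA system:
  V(n1)=-3.321+0.1628j  V(n2)=-2.950+0.000j  V(n3)=-2.924-0.04573j
  i(V1)=-0.3916-0.002689j

1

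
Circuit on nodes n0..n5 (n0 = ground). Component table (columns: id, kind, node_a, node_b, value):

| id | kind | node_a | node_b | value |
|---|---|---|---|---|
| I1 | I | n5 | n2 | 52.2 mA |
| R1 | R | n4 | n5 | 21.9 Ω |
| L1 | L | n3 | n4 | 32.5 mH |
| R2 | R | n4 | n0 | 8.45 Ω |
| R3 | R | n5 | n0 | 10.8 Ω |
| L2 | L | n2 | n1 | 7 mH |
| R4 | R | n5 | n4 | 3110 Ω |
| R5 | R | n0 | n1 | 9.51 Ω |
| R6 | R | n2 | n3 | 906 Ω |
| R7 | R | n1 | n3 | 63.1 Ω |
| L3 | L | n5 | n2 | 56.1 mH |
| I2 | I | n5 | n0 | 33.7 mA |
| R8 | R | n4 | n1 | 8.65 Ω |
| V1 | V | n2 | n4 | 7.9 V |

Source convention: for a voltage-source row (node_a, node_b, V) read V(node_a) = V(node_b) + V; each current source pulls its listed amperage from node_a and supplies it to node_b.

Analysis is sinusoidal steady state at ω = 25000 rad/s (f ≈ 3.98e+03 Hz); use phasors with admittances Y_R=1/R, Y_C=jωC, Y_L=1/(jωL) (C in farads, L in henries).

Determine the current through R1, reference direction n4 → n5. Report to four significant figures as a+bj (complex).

MNA unknowns: 5 node voltages V₁..V_5 plus 1 source current (V1)
I1: z[5]−=0.0522, z[2]+=0.0522
R1: Y=0.04566+0.000j on G[4,5]
L1: Y=0.000-0.001231j on G[3,4]
R2: Y=0.1183+0.000j on G[4,0]
R3: Y=0.09259+0.000j on G[5,0]
L2: Y=0.000-0.005714j on G[2,1]
R4: Y=0.0003215+0.000j on G[5,4]
R5: Y=0.1052+0.000j on G[0,1]
R6: Y=0.001104+0.000j on G[2,3]
R7: Y=0.01585+0.000j on G[1,3]
L3: Y=0.000-0.0007130j on G[5,2]
I2: z[5]−=0.0337, z[0]+=0.0337
R8: Y=0.1156+0.000j on G[4,1]
V1: row V2−V4=7.9, i_V1 at 2,4
solve → V1=0.09327-0.1359j, V2=7.993+0.1233j, V3=0.6224-0.08059j, V4=0.09276+0.1233j, V5=-0.5884-0.003235j
aux → i_V1=0.04249+0.05103j

0.03111+0.005778j A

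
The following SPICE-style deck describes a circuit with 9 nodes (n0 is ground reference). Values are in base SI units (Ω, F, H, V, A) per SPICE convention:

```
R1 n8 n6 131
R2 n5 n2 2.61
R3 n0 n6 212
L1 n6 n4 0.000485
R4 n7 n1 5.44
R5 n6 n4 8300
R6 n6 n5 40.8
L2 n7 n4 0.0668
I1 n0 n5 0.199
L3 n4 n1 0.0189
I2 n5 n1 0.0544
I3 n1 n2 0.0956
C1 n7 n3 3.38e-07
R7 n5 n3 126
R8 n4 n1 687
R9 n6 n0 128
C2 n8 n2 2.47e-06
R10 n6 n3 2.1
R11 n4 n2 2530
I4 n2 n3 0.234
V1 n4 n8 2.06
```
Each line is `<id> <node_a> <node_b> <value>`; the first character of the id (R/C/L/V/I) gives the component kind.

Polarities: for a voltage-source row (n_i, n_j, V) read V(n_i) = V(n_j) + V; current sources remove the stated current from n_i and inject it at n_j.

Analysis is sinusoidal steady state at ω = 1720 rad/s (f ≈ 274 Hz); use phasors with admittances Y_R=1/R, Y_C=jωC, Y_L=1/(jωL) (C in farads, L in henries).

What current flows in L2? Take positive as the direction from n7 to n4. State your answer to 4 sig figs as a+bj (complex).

-0.009198+8.813e-05j A

Apply KCL at each of the 8 non-ground nodes and solve the resulting linear system.
Node n1: branches {R4, L3, I2, I3, R8} → V_1 = 15.82-1.079j
Node n2: branches {R2, I3, C2, R11, I4} → V_2 = 15.80-0.2791j
Node n3: branches {C1, R7, R10, I4} → V_3 = 16.37-0.004829j
Node n4: branches {L1, R5, L2, L3, R8, R11, V1} → V_4 = 15.88-0.02083j
Node n5: branches {R2, R6, I1, I2, R7} → V_5 = 16.16-0.2574j
Node n6: branches {R1, R3, L1, R5, R6, R9, R10} → V_6 = 15.88+0.000j
Node n7: branches {R4, L2, C1} → V_7 = 15.87-1.078j
Node n8: branches {R1, C2, V1} → V_8 = 13.82-0.02083j
Source currents: i(V1)=-0.01688-0.008576j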